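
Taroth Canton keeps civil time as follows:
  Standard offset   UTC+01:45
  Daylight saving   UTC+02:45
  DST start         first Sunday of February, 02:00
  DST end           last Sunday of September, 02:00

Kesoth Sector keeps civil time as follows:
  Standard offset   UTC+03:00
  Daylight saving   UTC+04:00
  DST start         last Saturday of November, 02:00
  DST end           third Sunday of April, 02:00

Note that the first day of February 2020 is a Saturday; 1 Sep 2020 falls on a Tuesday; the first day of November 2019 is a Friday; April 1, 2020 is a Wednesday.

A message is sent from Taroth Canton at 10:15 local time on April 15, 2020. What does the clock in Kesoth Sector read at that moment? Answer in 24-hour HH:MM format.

11:30

1 February 2020 is a Saturday, so the first Sunday is February 2.
1 September 2020 is a Tuesday, so Sundays fall on 6, 13, 20, 27; the last is September 27.
April 15, 2020 lies within the daylight-saving period (2 February – 27 September), so Taroth Canton is on daylight time, UTC+02:45.
10:15 Taroth Canton − 2h45m = 07:30 UTC.
1 November 2019 is a Friday, so Saturdays fall on 2, 9, 16, 23, 30; the last is November 30.
1 April 2020 is a Wednesday, so the first Sunday is April 5 and the third is April 19.
At the standard offset (UTC+03:00), 07:30 UTC + 3h = 10:30 Kesoth Sector standard time.
Daylight saving runs 30 November 2019 – 19 April 2020; the standard-time date in Kesoth Sector, April 15, 2020, is inside that window, so Kesoth Sector is at UTC+04:00.
07:30 UTC + 4h = 11:30 Kesoth Sector.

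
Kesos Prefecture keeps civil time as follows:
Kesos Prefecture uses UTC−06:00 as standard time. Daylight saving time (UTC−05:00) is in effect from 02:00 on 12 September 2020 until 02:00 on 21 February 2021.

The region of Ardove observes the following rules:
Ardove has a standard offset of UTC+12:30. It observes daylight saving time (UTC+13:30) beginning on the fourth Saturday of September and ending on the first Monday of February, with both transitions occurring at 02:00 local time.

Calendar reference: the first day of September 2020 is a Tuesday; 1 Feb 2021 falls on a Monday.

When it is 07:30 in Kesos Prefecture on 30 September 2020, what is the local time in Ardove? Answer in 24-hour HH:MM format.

30 September 2020 falls between 12 September 2020 and 21 February 2021, so daylight saving is in effect and Kesos Prefecture is at UTC−05:00.
07:30 Kesos Prefecture + 5h = 12:30 UTC.
1 September 2020 is a Tuesday, so the first Saturday is September 5 and the fourth is September 26.
1 February 2021 is a Monday, so the first Monday is February 1.
At the standard offset (UTC+12:30), 12:30 UTC + 12h30m = 01:00 Ardove standard time (rolling into the next day, 1 October 2020).
The standard-time date in Ardove, 1 October 2020, falls between 26 September 2020 and 1 February 2021, so daylight saving is in effect and Ardove is at UTC+13:30.
12:30 UTC + 13h30m = 02:00 Ardove (rolling into the next day, 1 October 2020).

02:00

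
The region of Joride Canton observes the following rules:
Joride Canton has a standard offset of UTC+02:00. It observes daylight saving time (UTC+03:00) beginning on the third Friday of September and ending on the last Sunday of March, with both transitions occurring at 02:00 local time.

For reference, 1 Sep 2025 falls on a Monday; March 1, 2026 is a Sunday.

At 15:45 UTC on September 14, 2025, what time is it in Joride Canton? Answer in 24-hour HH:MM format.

1 September 2025 is a Monday, so the first Friday is September 5 and the third is September 19.
1 March 2026 is a Sunday, so Sundays fall on 1, 8, 15, 22, 29; the last is March 29.
At the standard offset (UTC+02:00), 15:45 UTC + 2h = 17:45 Joride Canton standard time.
The standard-time date in Joride Canton, September 14, 2025, does not fall between 19 September 2025 and 29 March 2026, so daylight saving is not in effect and Joride Canton is at UTC+02:00.
15:45 UTC + 2h = 17:45 local.

17:45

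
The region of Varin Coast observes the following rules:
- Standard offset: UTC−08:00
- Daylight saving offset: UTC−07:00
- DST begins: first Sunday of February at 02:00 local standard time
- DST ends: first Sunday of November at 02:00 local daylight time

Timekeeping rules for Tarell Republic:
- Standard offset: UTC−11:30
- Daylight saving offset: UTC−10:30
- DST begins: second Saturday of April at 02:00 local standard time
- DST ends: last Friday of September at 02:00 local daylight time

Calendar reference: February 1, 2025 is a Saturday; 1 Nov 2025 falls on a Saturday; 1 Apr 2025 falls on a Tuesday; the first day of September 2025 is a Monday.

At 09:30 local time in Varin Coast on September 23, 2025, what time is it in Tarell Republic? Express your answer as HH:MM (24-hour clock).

06:00

1 February 2025 is a Saturday, so the first Sunday is February 2.
1 November 2025 is a Saturday, so the first Sunday is November 2.
September 23, 2025 lies within the daylight-saving period (2 February – 2 November), so Varin Coast is on daylight time, UTC−07:00.
09:30 Varin Coast + 7h = 16:30 UTC.
1 April 2025 is a Tuesday, so the first Saturday is April 5 and the second is April 12.
1 September 2025 is a Monday, so Fridays fall on 5, 12, 19, 26; the last is September 26.
At the standard offset (UTC−11:30), 16:30 UTC − 11h30m = 05:00 Tarell Republic standard time.
The standard-time date in Tarell Republic, September 23, 2025, falls between 12 April and 26 September, so daylight saving is in effect and Tarell Republic is at UTC−10:30.
16:30 UTC − 10h30m = 06:00 Tarell Republic.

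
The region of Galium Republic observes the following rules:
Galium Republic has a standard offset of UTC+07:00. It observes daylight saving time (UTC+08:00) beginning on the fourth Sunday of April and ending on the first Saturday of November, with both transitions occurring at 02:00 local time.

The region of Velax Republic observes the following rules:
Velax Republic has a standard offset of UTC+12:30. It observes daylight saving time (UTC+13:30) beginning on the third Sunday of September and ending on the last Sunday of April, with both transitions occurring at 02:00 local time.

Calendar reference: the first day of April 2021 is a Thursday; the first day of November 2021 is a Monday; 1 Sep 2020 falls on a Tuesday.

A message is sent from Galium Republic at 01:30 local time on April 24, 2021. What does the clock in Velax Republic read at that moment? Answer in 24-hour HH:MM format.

08:00

1 April 2021 is a Thursday, so the first Sunday is April 4 and the fourth is April 25.
1 November 2021 is a Monday, so the first Saturday is November 6.
April 24, 2021 is outside the daylight-saving period (25 April – 6 November), so Galium Republic is on standard time, UTC+07:00.
01:30 Galium Republic − 7h = 18:30 UTC (rolling into the previous day, 23 April 2021).
1 September 2020 is a Tuesday, so the first Sunday is September 6 and the third is September 20.
1 April 2021 is a Thursday, so Sundays fall on 4, 11, 18, 25; the last is April 25.
At the standard offset (UTC+12:30), 18:30 UTC + 12h30m = 07:00 Velax Republic standard time (rolling into the next day, 24 April 2021).
The standard-time date in Velax Republic, April 24, 2021, lies within the daylight-saving period (20 September 2020 – 25 April 2021), so Velax Republic is on daylight time, UTC+13:30.
18:30 UTC + 13h30m = 08:00 Velax Republic (rolling into the next day, 24 April 2021).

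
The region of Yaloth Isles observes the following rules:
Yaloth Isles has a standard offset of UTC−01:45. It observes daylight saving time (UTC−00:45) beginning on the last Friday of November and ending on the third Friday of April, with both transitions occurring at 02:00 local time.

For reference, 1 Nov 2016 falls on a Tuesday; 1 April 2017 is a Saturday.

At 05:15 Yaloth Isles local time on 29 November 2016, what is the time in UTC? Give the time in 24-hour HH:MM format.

1 November 2016 is a Tuesday, so Fridays fall on 4, 11, 18, 25; the last is November 25.
1 April 2017 is a Saturday, so the first Friday is April 7 and the third is April 21.
29 November 2016 lies within the daylight-saving period (25 November 2016 – 21 April 2017), so Yaloth Isles is on daylight time, UTC−00:45.
05:15 local + 0h45m = 06:00 UTC.

06:00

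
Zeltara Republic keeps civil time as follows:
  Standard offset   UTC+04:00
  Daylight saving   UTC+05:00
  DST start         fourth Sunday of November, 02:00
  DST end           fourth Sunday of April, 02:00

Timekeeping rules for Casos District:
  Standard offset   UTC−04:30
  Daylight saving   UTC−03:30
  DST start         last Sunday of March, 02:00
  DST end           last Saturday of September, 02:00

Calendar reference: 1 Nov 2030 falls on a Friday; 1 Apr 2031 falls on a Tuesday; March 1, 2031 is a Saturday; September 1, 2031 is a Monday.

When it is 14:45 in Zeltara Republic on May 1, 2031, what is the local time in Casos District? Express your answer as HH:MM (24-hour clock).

07:15

1 November 2030 is a Friday, so the first Sunday is November 3 and the fourth is November 24.
1 April 2031 is a Tuesday, so the first Sunday is April 6 and the fourth is April 27.
May 1, 2031 is outside the daylight-saving period (24 November 2030 – 27 April 2031), so Zeltara Republic is on standard time, UTC+04:00.
14:45 Zeltara Republic − 4h = 10:45 UTC.
1 March 2031 is a Saturday, so Sundays fall on 2, 9, 16, 23, 30; the last is March 30.
1 September 2031 is a Monday, so Saturdays fall on 6, 13, 20, 27; the last is September 27.
At the standard offset (UTC−04:30), 10:45 UTC − 4h30m = 06:15 Casos District standard time.
The standard-time date in Casos District, May 1, 2031, lies within the daylight-saving period (30 March – 27 September), so Casos District is on daylight time, UTC−03:30.
10:45 UTC − 3h30m = 07:15 Casos District.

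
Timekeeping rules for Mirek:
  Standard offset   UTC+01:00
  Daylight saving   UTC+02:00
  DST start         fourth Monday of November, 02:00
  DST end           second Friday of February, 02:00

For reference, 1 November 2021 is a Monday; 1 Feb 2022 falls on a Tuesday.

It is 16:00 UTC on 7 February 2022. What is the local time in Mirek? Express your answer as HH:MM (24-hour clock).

1 November 2021 is a Monday, so the first Monday is November 1 and the fourth is November 22.
1 February 2022 is a Tuesday, so the first Friday is February 4 and the second is February 11.
At the standard offset (UTC+01:00), 16:00 UTC + 1h = 17:00 Mirek standard time.
The standard-time date in Mirek, 7 February 2022, falls between 22 November 2021 and 11 February 2022, so daylight saving is in effect and Mirek is at UTC+02:00.
16:00 UTC + 2h = 18:00 local.

18:00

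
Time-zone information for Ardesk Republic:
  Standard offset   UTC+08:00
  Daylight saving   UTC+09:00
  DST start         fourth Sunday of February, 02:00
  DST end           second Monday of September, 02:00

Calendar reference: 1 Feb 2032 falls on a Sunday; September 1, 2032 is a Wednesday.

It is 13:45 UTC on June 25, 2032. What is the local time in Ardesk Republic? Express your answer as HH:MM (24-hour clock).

22:45

1 February 2032 is a Sunday, so the first Sunday is February 1 and the fourth is February 22.
1 September 2032 is a Wednesday, so the first Monday is September 6 and the second is September 13.
At the standard offset (UTC+08:00), 13:45 UTC + 8h = 21:45 Ardesk Republic standard time.
Daylight saving runs 22 February – 13 September; the standard-time date in Ardesk Republic, June 25, 2032, is inside that window, so Ardesk Republic is at UTC+09:00.
13:45 UTC + 9h = 22:45 local.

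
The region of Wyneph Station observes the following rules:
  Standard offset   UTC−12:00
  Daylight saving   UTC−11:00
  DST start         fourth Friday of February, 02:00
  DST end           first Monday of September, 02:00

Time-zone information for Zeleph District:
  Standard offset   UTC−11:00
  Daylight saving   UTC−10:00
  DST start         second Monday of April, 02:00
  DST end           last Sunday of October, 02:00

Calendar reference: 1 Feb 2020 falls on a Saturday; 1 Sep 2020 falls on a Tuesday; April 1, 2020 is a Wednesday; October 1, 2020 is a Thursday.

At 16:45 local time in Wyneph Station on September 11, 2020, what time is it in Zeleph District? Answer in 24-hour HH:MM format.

18:45

1 February 2020 is a Saturday, so the first Friday is February 7 and the fourth is February 28.
1 September 2020 is a Tuesday, so the first Monday is September 7.
September 11, 2020 does not fall between 28 February and 7 September, so daylight saving is not in effect and Wyneph Station is at UTC−12:00.
16:45 Wyneph Station + 12h = 04:45 UTC (rolling into the next day, 12 September 2020).
1 April 2020 is a Wednesday, so the first Monday is April 6 and the second is April 13.
1 October 2020 is a Thursday, so Sundays fall on 4, 11, 18, 25; the last is October 25.
At the standard offset (UTC−11:00), 04:45 UTC − 11h = 17:45 Zeleph District standard time (rolling into the previous day, 11 September 2020).
The standard-time date in Zeleph District, September 11, 2020, lies within the daylight-saving period (13 April – 25 October), so Zeleph District is on daylight time, UTC−10:00.
04:45 UTC − 10h = 18:45 Zeleph District (rolling into the previous day, 11 September 2020).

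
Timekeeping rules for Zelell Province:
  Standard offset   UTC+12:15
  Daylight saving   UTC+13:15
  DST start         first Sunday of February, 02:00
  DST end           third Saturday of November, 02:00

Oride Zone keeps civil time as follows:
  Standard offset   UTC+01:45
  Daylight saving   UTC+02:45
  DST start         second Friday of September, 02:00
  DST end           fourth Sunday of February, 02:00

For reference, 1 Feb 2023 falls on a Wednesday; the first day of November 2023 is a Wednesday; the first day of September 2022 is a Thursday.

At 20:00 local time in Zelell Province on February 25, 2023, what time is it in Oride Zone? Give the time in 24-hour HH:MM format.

09:30

1 February 2023 is a Wednesday, so the first Sunday is February 5.
1 November 2023 is a Wednesday, so the first Saturday is November 4 and the third is November 18.
February 25, 2023 falls between 5 February and 18 November, so daylight saving is in effect and Zelell Province is at UTC+13:15.
20:00 Zelell Province − 13h15m = 06:45 UTC.
1 September 2022 is a Thursday, so the first Friday is September 2 and the second is September 9.
1 February 2023 is a Wednesday, so the first Sunday is February 5 and the fourth is February 26.
At the standard offset (UTC+01:45), 06:45 UTC + 1h45m = 08:30 Oride Zone standard time.
Daylight saving runs 9 September 2022 – 26 February 2023; the standard-time date in Oride Zone, February 25, 2023, is inside that window, so Oride Zone is at UTC+02:45.
06:45 UTC + 2h45m = 09:30 Oride Zone.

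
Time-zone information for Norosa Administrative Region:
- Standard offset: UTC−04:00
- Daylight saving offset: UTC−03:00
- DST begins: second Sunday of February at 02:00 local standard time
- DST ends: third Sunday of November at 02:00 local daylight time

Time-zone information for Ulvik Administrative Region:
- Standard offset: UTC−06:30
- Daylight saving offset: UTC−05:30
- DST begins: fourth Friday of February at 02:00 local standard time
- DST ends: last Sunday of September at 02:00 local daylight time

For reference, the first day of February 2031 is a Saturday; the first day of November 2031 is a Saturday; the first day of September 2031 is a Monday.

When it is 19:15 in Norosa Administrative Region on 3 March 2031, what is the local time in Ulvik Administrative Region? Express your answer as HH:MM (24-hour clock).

1 February 2031 is a Saturday, so the first Sunday is February 2 and the second is February 9.
1 November 2031 is a Saturday, so the first Sunday is November 2 and the third is November 16.
Daylight saving runs 9 February – 16 November; 3 March 2031 is inside that window, so Norosa Administrative Region is at UTC−03:00.
19:15 Norosa Administrative Region + 3h = 22:15 UTC.
1 February 2031 is a Saturday, so the first Friday is February 7 and the fourth is February 28.
1 September 2031 is a Monday, so Sundays fall on 7, 14, 21, 28; the last is September 28.
At the standard offset (UTC−06:30), 22:15 UTC − 6h30m = 15:45 Ulvik Administrative Region standard time.
The standard-time date in Ulvik Administrative Region, 3 March 2031, falls between 28 February and 28 September, so daylight saving is in effect and Ulvik Administrative Region is at UTC−05:30.
22:15 UTC − 5h30m = 16:45 Ulvik Administrative Region.

16:45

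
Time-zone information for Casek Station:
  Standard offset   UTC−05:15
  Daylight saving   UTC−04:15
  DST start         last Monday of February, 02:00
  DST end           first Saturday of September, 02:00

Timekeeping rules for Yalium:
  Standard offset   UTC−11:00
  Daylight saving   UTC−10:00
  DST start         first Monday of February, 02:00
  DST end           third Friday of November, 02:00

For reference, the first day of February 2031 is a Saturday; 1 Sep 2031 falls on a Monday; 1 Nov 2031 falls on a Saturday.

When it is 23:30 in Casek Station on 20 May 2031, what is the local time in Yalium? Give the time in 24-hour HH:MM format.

17:45

1 February 2031 is a Saturday, so Mondays fall on 3, 10, 17, 24; the last is February 24.
1 September 2031 is a Monday, so the first Saturday is September 6.
20 May 2031 falls between 24 February and 6 September, so daylight saving is in effect and Casek Station is at UTC−04:15.
23:30 Casek Station + 4h15m = 03:45 UTC (rolling into the next day, 21 May 2031).
1 February 2031 is a Saturday, so the first Monday is February 3.
1 November 2031 is a Saturday, so the first Friday is November 7 and the third is November 21.
At the standard offset (UTC−11:00), 03:45 UTC − 11h = 16:45 Yalium standard time (rolling into the previous day, 20 May 2031).
The standard-time date in Yalium, 20 May 2031, lies within the daylight-saving period (3 February – 21 November), so Yalium is on daylight time, UTC−10:00.
03:45 UTC − 10h = 17:45 Yalium (rolling into the previous day, 20 May 2031).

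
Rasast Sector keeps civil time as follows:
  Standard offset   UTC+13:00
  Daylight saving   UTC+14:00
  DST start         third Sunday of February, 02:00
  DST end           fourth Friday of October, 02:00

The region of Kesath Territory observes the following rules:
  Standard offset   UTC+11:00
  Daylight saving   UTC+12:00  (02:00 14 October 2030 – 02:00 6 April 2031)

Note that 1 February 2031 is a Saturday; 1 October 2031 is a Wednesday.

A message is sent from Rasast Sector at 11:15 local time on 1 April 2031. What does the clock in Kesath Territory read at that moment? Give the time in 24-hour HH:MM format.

1 February 2031 is a Saturday, so the first Sunday is February 2 and the third is February 16.
1 October 2031 is a Wednesday, so the first Friday is October 3 and the fourth is October 24.
1 April 2031 lies within the daylight-saving period (16 February – 24 October), so Rasast Sector is on daylight time, UTC+14:00.
11:15 Rasast Sector − 14h = 21:15 UTC (rolling into the previous day, 31 March 2031).
At the standard offset (UTC+11:00), 21:15 UTC + 11h = 08:15 Kesath Territory standard time (rolling into the next day, 1 April 2031).
Daylight saving runs 14 October 2030 – 6 April 2031; the standard-time date in Kesath Territory, 1 April 2031, is inside that window, so Kesath Territory is at UTC+12:00.
21:15 UTC + 12h = 09:15 Kesath Territory (rolling into the next day, 1 April 2031).

09:15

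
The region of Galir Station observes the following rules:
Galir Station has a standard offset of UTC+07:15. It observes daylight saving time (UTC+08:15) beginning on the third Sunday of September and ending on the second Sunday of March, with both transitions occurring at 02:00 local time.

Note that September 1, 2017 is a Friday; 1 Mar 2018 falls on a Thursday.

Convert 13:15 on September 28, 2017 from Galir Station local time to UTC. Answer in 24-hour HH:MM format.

1 September 2017 is a Friday, so the first Sunday is September 3 and the third is September 17.
1 March 2018 is a Thursday, so the first Sunday is March 4 and the second is March 11.
Daylight saving runs 17 September 2017 – 11 March 2018; September 28, 2017 is inside that window, so Galir Station is at UTC+08:15.
13:15 local − 8h15m = 05:00 UTC.

05:00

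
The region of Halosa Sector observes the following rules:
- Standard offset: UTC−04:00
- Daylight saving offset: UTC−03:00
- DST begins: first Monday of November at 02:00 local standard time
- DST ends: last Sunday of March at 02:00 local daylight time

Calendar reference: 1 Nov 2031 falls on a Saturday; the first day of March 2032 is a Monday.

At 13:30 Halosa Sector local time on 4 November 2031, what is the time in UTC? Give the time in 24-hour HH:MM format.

16:30

1 November 2031 is a Saturday, so the first Monday is November 3.
1 March 2032 is a Monday, so Sundays fall on 7, 14, 21, 28; the last is March 28.
Daylight saving runs 3 November 2031 – 28 March 2032; 4 November 2031 is inside that window, so Halosa Sector is at UTC−03:00.
13:30 local + 3h = 16:30 UTC.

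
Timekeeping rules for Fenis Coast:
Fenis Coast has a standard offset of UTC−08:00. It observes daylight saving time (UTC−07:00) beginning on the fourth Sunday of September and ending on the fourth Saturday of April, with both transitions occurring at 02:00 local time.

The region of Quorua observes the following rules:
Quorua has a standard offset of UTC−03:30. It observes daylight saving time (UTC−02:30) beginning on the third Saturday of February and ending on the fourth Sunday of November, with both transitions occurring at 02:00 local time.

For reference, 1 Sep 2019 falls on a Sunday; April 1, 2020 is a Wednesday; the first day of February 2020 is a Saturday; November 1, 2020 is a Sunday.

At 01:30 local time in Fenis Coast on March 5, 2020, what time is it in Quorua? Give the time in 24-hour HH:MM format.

06:00

1 September 2019 is a Sunday, so the first Sunday is September 1 and the fourth is September 22.
1 April 2020 is a Wednesday, so the first Saturday is April 4 and the fourth is April 25.
March 5, 2020 falls between 22 September 2019 and 25 April 2020, so daylight saving is in effect and Fenis Coast is at UTC−07:00.
01:30 Fenis Coast + 7h = 08:30 UTC.
1 February 2020 is a Saturday, so the first Saturday is February 1 and the third is February 15.
1 November 2020 is a Sunday, so the first Sunday is November 1 and the fourth is November 22.
At the standard offset (UTC−03:30), 08:30 UTC − 3h30m = 05:00 Quorua standard time.
The standard-time date in Quorua, March 5, 2020, lies within the daylight-saving period (15 February – 22 November), so Quorua is on daylight time, UTC−02:30.
08:30 UTC − 2h30m = 06:00 Quorua.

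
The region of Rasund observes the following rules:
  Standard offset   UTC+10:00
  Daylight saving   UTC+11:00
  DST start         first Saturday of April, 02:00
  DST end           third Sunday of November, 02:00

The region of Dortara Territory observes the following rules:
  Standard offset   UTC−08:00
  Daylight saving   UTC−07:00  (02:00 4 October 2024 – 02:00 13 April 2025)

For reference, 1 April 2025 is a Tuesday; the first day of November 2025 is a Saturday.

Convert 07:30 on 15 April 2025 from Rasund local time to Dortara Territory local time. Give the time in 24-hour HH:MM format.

1 April 2025 is a Tuesday, so the first Saturday is April 5.
1 November 2025 is a Saturday, so the first Sunday is November 2 and the third is November 16.
15 April 2025 falls between 5 April and 16 November, so daylight saving is in effect and Rasund is at UTC+11:00.
07:30 Rasund − 11h = 20:30 UTC (rolling into the previous day, 14 April 2025).
At the standard offset (UTC−08:00), 20:30 UTC − 8h = 12:30 Dortara Territory standard time.
Daylight saving runs 4 October 2024 – 13 April 2025; the standard-time date in Dortara Territory, 14 April 2025, is outside that window, so Dortara Territory is on standard time at UTC−08:00.
20:30 UTC − 8h = 12:30 Dortara Territory.

12:30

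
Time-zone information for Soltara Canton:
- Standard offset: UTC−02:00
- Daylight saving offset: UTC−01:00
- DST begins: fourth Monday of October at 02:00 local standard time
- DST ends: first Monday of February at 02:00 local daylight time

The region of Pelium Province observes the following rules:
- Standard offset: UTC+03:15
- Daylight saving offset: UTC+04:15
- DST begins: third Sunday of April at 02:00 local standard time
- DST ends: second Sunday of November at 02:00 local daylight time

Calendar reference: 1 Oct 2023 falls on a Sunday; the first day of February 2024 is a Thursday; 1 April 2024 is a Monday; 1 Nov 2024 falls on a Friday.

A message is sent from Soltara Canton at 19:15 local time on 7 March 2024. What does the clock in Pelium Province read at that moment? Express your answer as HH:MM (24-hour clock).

00:30

1 October 2023 is a Sunday, so the first Monday is October 2 and the fourth is October 23.
1 February 2024 is a Thursday, so the first Monday is February 5.
7 March 2024 does not fall between 23 October 2023 and 5 February 2024, so daylight saving is not in effect and Soltara Canton is at UTC−02:00.
19:15 Soltara Canton + 2h = 21:15 UTC.
1 April 2024 is a Monday, so the first Sunday is April 7 and the third is April 21.
1 November 2024 is a Friday, so the first Sunday is November 3 and the second is November 10.
At the standard offset (UTC+03:15), 21:15 UTC + 3h15m = 00:30 Pelium Province standard time (rolling into the next day, 8 March 2024).
The standard-time date in Pelium Province, 8 March 2024, is outside the daylight-saving period (21 April – 10 November), so Pelium Province is on standard time, UTC+03:15.
21:15 UTC + 3h15m = 00:30 Pelium Province (rolling into the next day, 8 March 2024).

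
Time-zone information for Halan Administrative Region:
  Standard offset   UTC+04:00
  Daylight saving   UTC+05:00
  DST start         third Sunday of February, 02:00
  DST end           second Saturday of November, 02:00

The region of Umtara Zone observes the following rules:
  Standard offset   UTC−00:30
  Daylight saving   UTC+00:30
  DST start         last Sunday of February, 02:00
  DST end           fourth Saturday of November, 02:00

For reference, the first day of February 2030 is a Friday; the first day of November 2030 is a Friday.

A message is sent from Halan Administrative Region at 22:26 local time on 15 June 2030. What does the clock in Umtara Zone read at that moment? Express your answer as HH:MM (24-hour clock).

17:56

1 February 2030 is a Friday, so the first Sunday is February 3 and the third is February 17.
1 November 2030 is a Friday, so the first Saturday is November 2 and the second is November 9.
15 June 2030 falls between 17 February and 9 November, so daylight saving is in effect and Halan Administrative Region is at UTC+05:00.
22:26 Halan Administrative Region − 5h = 17:26 UTC.
1 February 2030 is a Friday, so Sundays fall on 3, 10, 17, 24; the last is February 24.
1 November 2030 is a Friday, so the first Saturday is November 2 and the fourth is November 23.
At the standard offset (UTC−00:30), 17:26 UTC − 0h30m = 16:56 Umtara Zone standard time.
Daylight saving runs 24 February – 23 November; the standard-time date in Umtara Zone, 15 June 2030, is inside that window, so Umtara Zone is at UTC+00:30.
17:26 UTC + 0h30m = 17:56 Umtara Zone.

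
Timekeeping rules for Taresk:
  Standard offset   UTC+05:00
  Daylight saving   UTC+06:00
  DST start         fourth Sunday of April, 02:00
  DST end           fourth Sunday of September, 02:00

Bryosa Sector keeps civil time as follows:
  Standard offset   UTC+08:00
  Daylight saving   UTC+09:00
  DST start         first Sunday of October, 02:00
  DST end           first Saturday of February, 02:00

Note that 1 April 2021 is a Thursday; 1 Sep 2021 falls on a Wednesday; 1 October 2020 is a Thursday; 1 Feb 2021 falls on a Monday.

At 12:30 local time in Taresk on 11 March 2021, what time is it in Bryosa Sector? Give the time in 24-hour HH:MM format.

15:30

1 April 2021 is a Thursday, so the first Sunday is April 4 and the fourth is April 25.
1 September 2021 is a Wednesday, so the first Sunday is September 5 and the fourth is September 26.
Daylight saving runs 25 April – 26 September; 11 March 2021 is outside that window, so Taresk is on standard time at UTC+05:00.
12:30 Taresk − 5h = 07:30 UTC.
1 October 2020 is a Thursday, so the first Sunday is October 4.
1 February 2021 is a Monday, so the first Saturday is February 6.
At the standard offset (UTC+08:00), 07:30 UTC + 8h = 15:30 Bryosa Sector standard time.
The standard-time date in Bryosa Sector, 11 March 2021, does not fall between 4 October 2020 and 6 February 2021, so daylight saving is not in effect and Bryosa Sector is at UTC+08:00.
07:30 UTC + 8h = 15:30 Bryosa Sector.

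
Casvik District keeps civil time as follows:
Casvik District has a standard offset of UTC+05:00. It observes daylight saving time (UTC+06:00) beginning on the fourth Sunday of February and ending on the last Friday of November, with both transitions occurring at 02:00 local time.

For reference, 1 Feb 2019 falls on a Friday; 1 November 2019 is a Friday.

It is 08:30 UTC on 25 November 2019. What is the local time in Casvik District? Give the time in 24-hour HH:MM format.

14:30

1 February 2019 is a Friday, so the first Sunday is February 3 and the fourth is February 24.
1 November 2019 is a Friday, so Fridays fall on 1, 8, 15, 22, 29; the last is November 29.
At the standard offset (UTC+05:00), 08:30 UTC + 5h = 13:30 Casvik District standard time.
The standard-time date in Casvik District, 25 November 2019, lies within the daylight-saving period (24 February – 29 November), so Casvik District is on daylight time, UTC+06:00.
08:30 UTC + 6h = 14:30 local.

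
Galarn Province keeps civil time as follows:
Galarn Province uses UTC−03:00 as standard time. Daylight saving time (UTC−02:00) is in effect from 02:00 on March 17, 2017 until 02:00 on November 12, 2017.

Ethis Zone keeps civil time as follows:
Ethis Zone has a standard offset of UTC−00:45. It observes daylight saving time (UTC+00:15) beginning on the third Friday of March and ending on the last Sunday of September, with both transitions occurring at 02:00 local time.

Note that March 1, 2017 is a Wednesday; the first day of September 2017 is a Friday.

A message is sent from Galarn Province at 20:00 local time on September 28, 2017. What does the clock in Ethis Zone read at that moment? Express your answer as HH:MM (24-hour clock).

Daylight saving runs 17 March – 12 November; September 28, 2017 is inside that window, so Galarn Province is at UTC−02:00.
20:00 Galarn Province + 2h = 22:00 UTC.
1 March 2017 is a Wednesday, so the first Friday is March 3 and the third is March 17.
1 September 2017 is a Friday, so Sundays fall on 3, 10, 17, 24; the last is September 24.
At the standard offset (UTC−00:45), 22:00 UTC − 0h45m = 21:15 Ethis Zone standard time.
Daylight saving runs 17 March – 24 September; the standard-time date in Ethis Zone, September 28, 2017, is outside that window, so Ethis Zone is on standard time at UTC−00:45.
22:00 UTC − 0h45m = 21:15 Ethis Zone.

21:15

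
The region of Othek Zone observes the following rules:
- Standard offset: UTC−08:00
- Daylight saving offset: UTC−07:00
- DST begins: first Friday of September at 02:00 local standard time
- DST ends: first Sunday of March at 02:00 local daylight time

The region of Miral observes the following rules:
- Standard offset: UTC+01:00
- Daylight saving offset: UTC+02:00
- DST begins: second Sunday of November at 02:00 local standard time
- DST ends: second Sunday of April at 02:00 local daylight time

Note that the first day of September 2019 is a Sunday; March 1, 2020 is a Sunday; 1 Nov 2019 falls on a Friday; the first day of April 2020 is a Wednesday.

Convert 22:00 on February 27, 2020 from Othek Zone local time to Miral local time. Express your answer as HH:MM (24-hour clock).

1 September 2019 is a Sunday, so the first Friday is September 6.
1 March 2020 is a Sunday, so the first Sunday is March 1.
February 27, 2020 falls between 6 September 2019 and 1 March 2020, so daylight saving is in effect and Othek Zone is at UTC−07:00.
22:00 Othek Zone + 7h = 05:00 UTC (rolling into the next day, 28 February 2020).
1 November 2019 is a Friday, so the first Sunday is November 3 and the second is November 10.
1 April 2020 is a Wednesday, so the first Sunday is April 5 and the second is April 12.
At the standard offset (UTC+01:00), 05:00 UTC + 1h = 06:00 Miral standard time.
The standard-time date in Miral, February 28, 2020, falls between 10 November 2019 and 12 April 2020, so daylight saving is in effect and Miral is at UTC+02:00.
05:00 UTC + 2h = 07:00 Miral.

07:00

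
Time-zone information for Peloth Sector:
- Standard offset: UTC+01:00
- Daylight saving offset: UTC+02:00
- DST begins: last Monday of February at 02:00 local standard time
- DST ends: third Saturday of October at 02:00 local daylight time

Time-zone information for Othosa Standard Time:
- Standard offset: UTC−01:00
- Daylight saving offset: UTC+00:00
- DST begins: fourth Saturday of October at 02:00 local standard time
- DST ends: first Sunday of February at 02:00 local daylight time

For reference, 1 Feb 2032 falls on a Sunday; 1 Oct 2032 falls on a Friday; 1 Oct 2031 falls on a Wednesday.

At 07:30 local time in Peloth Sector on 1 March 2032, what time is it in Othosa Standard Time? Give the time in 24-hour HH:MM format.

1 February 2032 is a Sunday, so Mondays fall on 2, 9, 16, 23; the last is February 23.
1 October 2032 is a Friday, so the first Saturday is October 2 and the third is October 16.
Daylight saving runs 23 February – 16 October; 1 March 2032 is inside that window, so Peloth Sector is at UTC+02:00.
07:30 Peloth Sector − 2h = 05:30 UTC.
1 October 2031 is a Wednesday, so the first Saturday is October 4 and the fourth is October 25.
1 February 2032 is a Sunday, so the first Sunday is February 1.
At the standard offset (UTC−01:00), 05:30 UTC − 1h = 04:30 Othosa Standard Time standard time.
The standard-time date in Othosa Standard Time, 1 March 2032, does not fall between 25 October 2031 and 1 February 2032, so daylight saving is not in effect and Othosa Standard Time is at UTC−01:00.
05:30 UTC − 1h = 04:30 Othosa Standard Time.

04:30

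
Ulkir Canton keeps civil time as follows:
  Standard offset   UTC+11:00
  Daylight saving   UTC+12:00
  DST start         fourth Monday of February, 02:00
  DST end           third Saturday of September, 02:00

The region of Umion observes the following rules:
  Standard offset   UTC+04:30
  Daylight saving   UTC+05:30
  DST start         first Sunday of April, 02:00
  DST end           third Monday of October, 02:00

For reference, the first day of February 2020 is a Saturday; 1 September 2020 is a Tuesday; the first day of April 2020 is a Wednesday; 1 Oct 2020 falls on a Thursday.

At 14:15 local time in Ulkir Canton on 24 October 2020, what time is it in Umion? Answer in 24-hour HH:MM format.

1 February 2020 is a Saturday, so the first Monday is February 3 and the fourth is February 24.
1 September 2020 is a Tuesday, so the first Saturday is September 5 and the third is September 19.
Daylight saving runs 24 February – 19 September; 24 October 2020 is outside that window, so Ulkir Canton is on standard time at UTC+11:00.
14:15 Ulkir Canton − 11h = 03:15 UTC.
1 April 2020 is a Wednesday, so the first Sunday is April 5.
1 October 2020 is a Thursday, so the first Monday is October 5 and the third is October 19.
At the standard offset (UTC+04:30), 03:15 UTC + 4h30m = 07:45 Umion standard time.
The standard-time date in Umion, 24 October 2020, is outside the daylight-saving period (5 April – 19 October), so Umion is on standard time, UTC+04:30.
03:15 UTC + 4h30m = 07:45 Umion.

07:45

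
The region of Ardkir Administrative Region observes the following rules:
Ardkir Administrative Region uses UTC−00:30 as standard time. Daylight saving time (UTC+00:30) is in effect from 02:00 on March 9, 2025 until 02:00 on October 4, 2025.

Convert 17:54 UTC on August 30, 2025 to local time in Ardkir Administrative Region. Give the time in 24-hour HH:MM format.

At the standard offset (UTC−00:30), 17:54 UTC − 0h30m = 17:24 Ardkir Administrative Region standard time.
The standard-time date in Ardkir Administrative Region, August 30, 2025, lies within the daylight-saving period (9 March – 4 October), so Ardkir Administrative Region is on daylight time, UTC+00:30.
17:54 UTC + 0h30m = 18:24 local.

18:24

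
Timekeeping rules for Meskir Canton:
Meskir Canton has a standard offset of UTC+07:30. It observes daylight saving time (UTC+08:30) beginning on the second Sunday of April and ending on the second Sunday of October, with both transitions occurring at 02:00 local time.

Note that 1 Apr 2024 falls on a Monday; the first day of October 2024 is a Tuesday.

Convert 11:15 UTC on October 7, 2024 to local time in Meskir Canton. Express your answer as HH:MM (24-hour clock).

19:45

1 April 2024 is a Monday, so the first Sunday is April 7 and the second is April 14.
1 October 2024 is a Tuesday, so the first Sunday is October 6 and the second is October 13.
At the standard offset (UTC+07:30), 11:15 UTC + 7h30m = 18:45 Meskir Canton standard time.
Daylight saving runs 14 April – 13 October; the standard-time date in Meskir Canton, October 7, 2024, is inside that window, so Meskir Canton is at UTC+08:30.
11:15 UTC + 8h30m = 19:45 local.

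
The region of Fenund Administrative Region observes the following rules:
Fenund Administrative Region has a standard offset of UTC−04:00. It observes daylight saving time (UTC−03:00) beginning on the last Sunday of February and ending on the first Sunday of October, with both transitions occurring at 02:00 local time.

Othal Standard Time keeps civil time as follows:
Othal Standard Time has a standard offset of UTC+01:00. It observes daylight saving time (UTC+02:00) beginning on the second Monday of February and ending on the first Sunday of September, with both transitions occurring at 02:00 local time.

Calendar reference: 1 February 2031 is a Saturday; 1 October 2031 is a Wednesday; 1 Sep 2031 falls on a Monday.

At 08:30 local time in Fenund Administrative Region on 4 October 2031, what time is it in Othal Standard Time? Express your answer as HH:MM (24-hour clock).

12:30

1 February 2031 is a Saturday, so Sundays fall on 2, 9, 16, 23; the last is February 23.
1 October 2031 is a Wednesday, so the first Sunday is October 5.
Daylight saving runs 23 February – 5 October; 4 October 2031 is inside that window, so Fenund Administrative Region is at UTC−03:00.
08:30 Fenund Administrative Region + 3h = 11:30 UTC.
1 February 2031 is a Saturday, so the first Monday is February 3 and the second is February 10.
1 September 2031 is a Monday, so the first Sunday is September 7.
At the standard offset (UTC+01:00), 11:30 UTC + 1h = 12:30 Othal Standard Time standard time.
The standard-time date in Othal Standard Time, 4 October 2031, does not fall between 10 February and 7 September, so daylight saving is not in effect and Othal Standard Time is at UTC+01:00.
11:30 UTC + 1h = 12:30 Othal Standard Time.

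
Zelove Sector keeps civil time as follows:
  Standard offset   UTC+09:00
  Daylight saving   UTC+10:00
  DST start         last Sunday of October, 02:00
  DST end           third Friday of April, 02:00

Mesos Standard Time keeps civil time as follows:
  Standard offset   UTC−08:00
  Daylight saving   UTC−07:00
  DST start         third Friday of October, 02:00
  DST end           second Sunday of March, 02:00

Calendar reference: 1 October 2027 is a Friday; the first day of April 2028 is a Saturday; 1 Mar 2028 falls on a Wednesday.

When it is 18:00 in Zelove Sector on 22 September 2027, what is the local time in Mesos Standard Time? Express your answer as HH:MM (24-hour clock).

01:00

1 October 2027 is a Friday, so Sundays fall on 3, 10, 17, 24, 31; the last is October 31.
1 April 2028 is a Saturday, so the first Friday is April 7 and the third is April 21.
Daylight saving runs 31 October 2027 – 21 April 2028; 22 September 2027 is outside that window, so Zelove Sector is on standard time at UTC+09:00.
18:00 Zelove Sector − 9h = 09:00 UTC.
1 October 2027 is a Friday, so the first Friday is October 1 and the third is October 15.
1 March 2028 is a Wednesday, so the first Sunday is March 5 and the second is March 12.
At the standard offset (UTC−08:00), 09:00 UTC − 8h = 01:00 Mesos Standard Time standard time.
Daylight saving runs 15 October 2027 – 12 March 2028; the standard-time date in Mesos Standard Time, 22 September 2027, is outside that window, so Mesos Standard Time is on standard time at UTC−08:00.
09:00 UTC − 8h = 01:00 Mesos Standard Time.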